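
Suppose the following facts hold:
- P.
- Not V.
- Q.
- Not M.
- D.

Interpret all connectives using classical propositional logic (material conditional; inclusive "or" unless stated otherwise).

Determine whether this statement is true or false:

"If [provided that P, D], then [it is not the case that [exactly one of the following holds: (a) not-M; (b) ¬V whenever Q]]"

In symbols: (P → D) → ¬(¬M ⊕ (Q → ¬V))

P → D = T → T = T
¬M = ¬F = T
¬V = ¬F = T
Q → ¬V = T → T = T
¬M ⊕ (Q → ¬V) = T ⊕ T = F
¬(¬M ⊕ (Q → ¬V)) = ¬F = T
(P → D) → ¬(¬M ⊕ (Q → ¬V)) = T → T = T

True.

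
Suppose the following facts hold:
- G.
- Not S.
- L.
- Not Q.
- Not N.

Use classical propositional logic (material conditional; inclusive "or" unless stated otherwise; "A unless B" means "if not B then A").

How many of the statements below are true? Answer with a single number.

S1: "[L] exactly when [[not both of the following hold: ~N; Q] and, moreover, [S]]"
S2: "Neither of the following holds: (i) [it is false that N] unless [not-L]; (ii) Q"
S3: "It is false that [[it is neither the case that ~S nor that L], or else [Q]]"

1

S1: This is L <-> ((~N nand Q) & S).

~N = ~F = T
~N nand Q = T nand F = T
(~N nand Q) & S = T & F = F
L <-> ((~N nand Q) & S) = T <-> F = F
So S1 is false.

S2: In symbols: (~N | ~L) nor Q

~N = ~F = T
~L = ~T = F
~N | ~L = T | F = T
(~N | ~L) nor Q = T nor F = F
Thus S2 is false.

S3: Formalization: ~((~S nor L) | Q)

~S = ~F = T
~S nor L = T nor T = F
(~S nor L) | Q = F | F = F
~((~S nor L) | Q) = ~F = T
Hence S3 is true.

1 of the 3 statements is true.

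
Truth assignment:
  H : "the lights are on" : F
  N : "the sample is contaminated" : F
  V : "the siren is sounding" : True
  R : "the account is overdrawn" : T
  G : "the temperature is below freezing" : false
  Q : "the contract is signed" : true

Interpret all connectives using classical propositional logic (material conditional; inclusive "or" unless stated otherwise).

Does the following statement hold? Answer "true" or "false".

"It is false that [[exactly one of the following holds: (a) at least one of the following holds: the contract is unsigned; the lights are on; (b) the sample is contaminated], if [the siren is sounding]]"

true

This is ~(V -> ((~Q | H) xor N)).

~Q = ~T = F
~Q | H = F | F = F
(~Q | H) xor N = F xor F = F
V -> ((~Q | H) xor N) = T -> F = F
~(V -> ((~Q | H) xor N)) = ~F = T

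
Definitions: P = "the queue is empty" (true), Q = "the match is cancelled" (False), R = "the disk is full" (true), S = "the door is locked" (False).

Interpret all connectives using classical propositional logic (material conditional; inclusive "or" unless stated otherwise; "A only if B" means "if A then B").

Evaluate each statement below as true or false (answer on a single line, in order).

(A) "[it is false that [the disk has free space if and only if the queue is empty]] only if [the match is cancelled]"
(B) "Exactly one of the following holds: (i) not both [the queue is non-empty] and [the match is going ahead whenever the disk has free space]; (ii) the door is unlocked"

(A): In symbols: ¬(¬R ↔ P) → Q

¬R = ¬T = F
¬R ↔ P = F ↔ T = F
¬(¬R ↔ P) = ¬F = T
¬(¬R ↔ P) → Q = T → F = F
Hence (A) is false.

(B): Formalization: (¬P ↑ (¬R → ¬Q)) ⊕ ¬S

¬P = ¬T = F
¬R = ¬T = F
¬Q = ¬F = T
¬R → ¬Q = F → T = T
¬P ↑ (¬R → ¬Q) = F ↑ T = T
¬S = ¬F = T
(¬P ↑ (¬R → ¬Q)) ⊕ ¬S = T ⊕ T = F
Thus (B) is false.

(A) false, (B) false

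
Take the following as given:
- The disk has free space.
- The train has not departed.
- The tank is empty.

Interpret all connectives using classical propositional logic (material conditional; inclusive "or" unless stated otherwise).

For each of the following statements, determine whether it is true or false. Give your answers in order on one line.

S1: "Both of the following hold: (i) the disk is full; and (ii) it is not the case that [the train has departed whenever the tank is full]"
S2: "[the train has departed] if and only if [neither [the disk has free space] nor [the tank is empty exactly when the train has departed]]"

Let P = "the disk is full" (F), R = "the tank is full" (F), Q = "the train has departed" (F).

S1: Parsed as P ∧ ¬(R → Q)

R → Q = F → F = T
¬(R → Q) = ¬T = F
P ∧ ¬(R → Q) = F ∧ F = F
Hence S1 is false.

S2: This is Q ↔ (¬P ↓ (¬R ↔ Q)).

¬P = ¬F = T
¬R = ¬F = T
¬R ↔ Q = T ↔ F = F
¬P ↓ (¬R ↔ Q) = T ↓ F = F
Q ↔ (¬P ↓ (¬R ↔ Q)) = F ↔ F = T
Thus S2 is true.

S1 false / S2 true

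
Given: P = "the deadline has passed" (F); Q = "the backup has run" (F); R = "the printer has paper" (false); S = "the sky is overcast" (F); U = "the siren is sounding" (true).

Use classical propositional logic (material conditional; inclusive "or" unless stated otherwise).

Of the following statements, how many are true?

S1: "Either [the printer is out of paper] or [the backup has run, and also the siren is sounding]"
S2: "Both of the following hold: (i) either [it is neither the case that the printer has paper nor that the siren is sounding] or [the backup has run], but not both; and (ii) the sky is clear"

1

S1: In symbols: ¬R ∨ (Q ∧ U)

¬R = ¬F = T
Q ∧ U = F ∧ T = F
¬R ∨ (Q ∧ U) = T ∨ F = T
Thus S1 is true.

S2: Parsed as ((R ↓ U) ⊕ Q) ∧ ¬S

R ↓ U = F ↓ T = F
(R ↓ U) ⊕ Q = F ⊕ F = F
¬S = ¬F = T
((R ↓ U) ⊕ Q) ∧ ¬S = F ∧ T = F
Thus S2 is false.

1 of the 2 statements is true (S1).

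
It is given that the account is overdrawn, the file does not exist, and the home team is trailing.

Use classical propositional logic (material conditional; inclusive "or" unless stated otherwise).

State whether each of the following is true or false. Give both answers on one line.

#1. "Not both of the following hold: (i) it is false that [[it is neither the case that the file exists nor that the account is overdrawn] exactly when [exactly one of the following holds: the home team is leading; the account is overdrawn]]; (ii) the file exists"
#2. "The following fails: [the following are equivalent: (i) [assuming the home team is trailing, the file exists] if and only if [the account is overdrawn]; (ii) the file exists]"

#1 True; #2 False

Let Q = "the file exists" (False), P = "the account is overdrawn" (True), R = "the home team is leading" (False).

#1: Parsed as not ((Q nor P) iff (R xor P)) nand Q

Q nor P = False nor True = False
R xor P = False xor True = True
(Q nor P) iff (R xor P) = False iff True = False
not ((Q nor P) iff (R xor P)) = not False = True
not ((Q nor P) iff (R xor P)) nand Q = True nand False = True
Hence #1 is true.

#2: Parsed as not (((not R -> Q) iff P) iff Q)

not R = not False = True
not R -> Q = True -> False = False
(not R -> Q) iff P = False iff True = False
((not R -> Q) iff P) iff Q = False iff False = True
not (((not R -> Q) iff P) iff Q) = not True = False
Thus #2 is false.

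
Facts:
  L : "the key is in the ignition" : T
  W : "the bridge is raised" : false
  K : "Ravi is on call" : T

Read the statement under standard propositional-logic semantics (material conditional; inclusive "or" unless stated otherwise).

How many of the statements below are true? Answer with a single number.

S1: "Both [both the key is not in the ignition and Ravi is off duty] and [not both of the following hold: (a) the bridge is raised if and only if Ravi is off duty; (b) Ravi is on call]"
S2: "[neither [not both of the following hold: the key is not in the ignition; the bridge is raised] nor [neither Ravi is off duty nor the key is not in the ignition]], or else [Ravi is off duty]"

0

S1: Parsed as (~L & ~K) & ((W <-> ~K) nand K)

~L = ~T = F
~K = ~T = F
~L & ~K = F & F = F
~K = ~T = F
W <-> ~K = F <-> F = T
(W <-> ~K) nand K = T nand T = F
(~L & ~K) & ((W <-> ~K) nand K) = F & F = F
Thus S1 is false.

S2: This is ((~L nand W) nor (~K nor ~L)) | ~K.

~L = ~T = F
~L nand W = F nand F = T
~K = ~T = F
~L = ~T = F
~K nor ~L = F nor F = T
(~L nand W) nor (~K nor ~L) = T nor T = F
~K = ~T = F
((~L nand W) nor (~K nor ~L)) | ~K = F | F = F
Hence S2 is false.

Count: 0.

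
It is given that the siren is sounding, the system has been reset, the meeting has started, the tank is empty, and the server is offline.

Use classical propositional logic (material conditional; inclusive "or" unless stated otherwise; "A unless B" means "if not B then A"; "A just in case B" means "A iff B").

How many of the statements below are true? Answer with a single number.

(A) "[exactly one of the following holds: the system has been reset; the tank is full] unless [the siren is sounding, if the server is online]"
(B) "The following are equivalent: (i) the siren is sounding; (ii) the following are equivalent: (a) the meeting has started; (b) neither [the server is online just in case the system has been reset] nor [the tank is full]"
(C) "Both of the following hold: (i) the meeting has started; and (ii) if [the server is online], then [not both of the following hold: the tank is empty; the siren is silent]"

3

Let N = "the system has been reset" (T), V = "the tank is full" (F), D = "the server is online" (F), W = "the siren is sounding" (T), K = "the meeting has started" (T).

(A): Parsed as (N xor V) | (D -> W)

N xor V = T xor F = T
D -> W = F -> T = T
(N xor V) | (D -> W) = T | T = T
Hence (A) is true.

(B): This is W <-> (K <-> ((D <-> N) nor V)).

D <-> N = F <-> T = F
(D <-> N) nor V = F nor F = T
K <-> ((D <-> N) nor V) = T <-> T = T
W <-> (K <-> ((D <-> N) nor V)) = T <-> T = T
So (B) is true.

(C): Formalization: K & (D -> (~V nand ~W))

~V = ~F = T
~W = ~T = F
~V nand ~W = T nand F = T
D -> (~V nand ~W) = F -> T = T
K & (D -> (~V nand ~W)) = T & T = T
Thus (C) is true.

True statements: 3.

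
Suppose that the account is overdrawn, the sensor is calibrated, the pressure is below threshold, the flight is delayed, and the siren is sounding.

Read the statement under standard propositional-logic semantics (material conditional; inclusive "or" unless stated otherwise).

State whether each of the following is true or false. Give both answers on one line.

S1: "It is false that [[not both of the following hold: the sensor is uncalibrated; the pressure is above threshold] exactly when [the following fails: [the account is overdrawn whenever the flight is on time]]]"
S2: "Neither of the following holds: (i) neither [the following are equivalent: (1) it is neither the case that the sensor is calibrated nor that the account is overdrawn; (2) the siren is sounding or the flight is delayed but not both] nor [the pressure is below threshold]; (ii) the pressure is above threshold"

S1 T / S2 T

Let N = "the sensor is calibrated" (True), W = "the pressure is above threshold" (False), K = "the flight is delayed" (True), R = "the account is overdrawn" (True), U = "the siren is sounding" (True).

S1: Parsed as not ((not N nand W) iff not (not K -> R))

not N = not True = False
not N nand W = False nand False = True
not K = not True = False
not K -> R = False -> True = True
not (not K -> R) = not True = False
(not N nand W) iff not (not K -> R) = True iff False = False
not ((not N nand W) iff not (not K -> R)) = not False = True
Hence S1 is true.

S2: Parsed as (((N nor R) iff (U xor K)) nor not W) nor W

N nor R = True nor True = False
U xor K = True xor True = False
(N nor R) iff (U xor K) = False iff False = True
not W = not False = True
((N nor R) iff (U xor K)) nor not W = True nor True = False
(((N nor R) iff (U xor K)) nor not W) nor W = False nor False = True
Thus S2 is true.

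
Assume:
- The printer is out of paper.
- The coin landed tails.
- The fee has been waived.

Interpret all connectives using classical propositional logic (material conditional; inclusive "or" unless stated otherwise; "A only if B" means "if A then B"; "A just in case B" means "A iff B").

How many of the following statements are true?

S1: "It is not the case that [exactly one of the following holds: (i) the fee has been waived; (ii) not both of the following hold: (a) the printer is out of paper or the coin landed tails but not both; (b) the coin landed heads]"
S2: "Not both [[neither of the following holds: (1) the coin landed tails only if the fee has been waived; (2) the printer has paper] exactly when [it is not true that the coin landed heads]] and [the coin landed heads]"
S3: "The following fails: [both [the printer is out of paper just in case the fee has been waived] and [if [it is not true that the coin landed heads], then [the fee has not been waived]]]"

Let V = "the fee has been waived" (T), Q = "the printer has paper" (F), L = "the coin landed heads" (F).

S1: Formalization: ¬(V ⊕ ((¬Q ⊕ ¬L) ↑ L))

¬Q = ¬F = T
¬L = ¬F = T
¬Q ⊕ ¬L = T ⊕ T = F
(¬Q ⊕ ¬L) ↑ L = F ↑ F = T
V ⊕ ((¬Q ⊕ ¬L) ↑ L) = T ⊕ T = F
¬(V ⊕ ((¬Q ⊕ ¬L) ↑ L)) = ¬F = T
So S1 is true.

S2: Formalization: (((¬L → V) ↓ Q) ↔ ¬L) ↑ L

¬L = ¬F = T
¬L → V = T → T = T
(¬L → V) ↓ Q = T ↓ F = F
¬L = ¬F = T
((¬L → V) ↓ Q) ↔ ¬L = F ↔ T = F
(((¬L → V) ↓ Q) ↔ ¬L) ↑ L = F ↑ F = T
So S2 is true.

S3: Formalization: ¬((¬Q ↔ V) ∧ (¬L → ¬V))

¬Q = ¬F = T
¬Q ↔ V = T ↔ T = T
¬L = ¬F = T
¬V = ¬T = F
¬L → ¬V = T → F = F
(¬Q ↔ V) ∧ (¬L → ¬V) = T ∧ F = F
¬((¬Q ↔ V) ∧ (¬L → ¬V)) = ¬F = T
Hence S3 is true.

True statements: 3.

3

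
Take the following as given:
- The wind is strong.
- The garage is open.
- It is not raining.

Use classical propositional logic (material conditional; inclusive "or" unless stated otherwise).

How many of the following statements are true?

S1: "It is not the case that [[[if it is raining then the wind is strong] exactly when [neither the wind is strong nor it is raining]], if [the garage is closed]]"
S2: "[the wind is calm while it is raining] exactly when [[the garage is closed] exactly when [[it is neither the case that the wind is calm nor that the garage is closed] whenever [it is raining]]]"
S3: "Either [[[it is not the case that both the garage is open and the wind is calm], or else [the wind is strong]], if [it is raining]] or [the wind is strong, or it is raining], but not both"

1

Let D = "the garage is closed" (False), U = "it is raining" (False), R = "the wind is strong" (True).

S1: Parsed as not (D -> ((U -> R) iff (R nor U)))

U -> R = False -> True = True
R nor U = True nor False = False
(U -> R) iff (R nor U) = True iff False = False
D -> ((U -> R) iff (R nor U)) = False -> False = True
not (D -> ((U -> R) iff (R nor U))) = not True = False
Hence S1 is false.

S2: In symbols: (not R and U) iff (D iff (U -> (not R nor D)))

not R = not True = False
not R and U = False and False = False
not R = not True = False
not R nor D = False nor False = True
U -> (not R nor D) = False -> True = True
D iff (U -> (not R nor D)) = False iff True = False
(not R and U) iff (D iff (U -> (not R nor D))) = False iff False = True
So S2 is true.

S3: This is (U -> ((not D nand not R) or R)) xor (R or U).

not D = not False = True
not R = not True = False
not D nand not R = True nand False = True
(not D nand not R) or R = True or True = True
U -> ((not D nand not R) or R) = False -> True = True
R or U = True or False = True
(U -> ((not D nand not R) or R)) xor (R or U) = True xor True = False
So S3 is false.

1 of the 3 statements is true.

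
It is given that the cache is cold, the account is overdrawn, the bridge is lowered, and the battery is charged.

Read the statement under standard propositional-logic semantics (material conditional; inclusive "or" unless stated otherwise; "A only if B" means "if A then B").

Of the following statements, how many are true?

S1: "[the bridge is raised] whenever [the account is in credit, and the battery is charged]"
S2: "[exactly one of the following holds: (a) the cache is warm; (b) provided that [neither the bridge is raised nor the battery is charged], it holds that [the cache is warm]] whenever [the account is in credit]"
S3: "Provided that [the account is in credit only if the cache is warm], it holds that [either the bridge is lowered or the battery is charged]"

3

Let V = "the account is overdrawn" (T), W = "the battery is charged" (T), D = "the bridge is raised" (F), K = "the cache is warm" (F).

S1: Parsed as (¬V ∧ W) → D

¬V = ¬T = F
¬V ∧ W = F ∧ T = F
(¬V ∧ W) → D = F → F = T
So S1 is true.

S2: In symbols: ¬V → (K ⊕ ((D ↓ W) → K))

¬V = ¬T = F
D ↓ W = F ↓ T = F
(D ↓ W) → K = F → F = T
K ⊕ ((D ↓ W) → K) = F ⊕ T = T
¬V → (K ⊕ ((D ↓ W) → K)) = F → T = T
Thus S2 is true.

S3: This is (¬V → K) → (¬D ∨ W).

¬V = ¬T = F
¬V → K = F → F = T
¬D = ¬F = T
¬D ∨ W = T ∨ T = T
(¬V → K) → (¬D ∨ W) = T → T = T
Thus S3 is true.

3 of the 3 statements are true.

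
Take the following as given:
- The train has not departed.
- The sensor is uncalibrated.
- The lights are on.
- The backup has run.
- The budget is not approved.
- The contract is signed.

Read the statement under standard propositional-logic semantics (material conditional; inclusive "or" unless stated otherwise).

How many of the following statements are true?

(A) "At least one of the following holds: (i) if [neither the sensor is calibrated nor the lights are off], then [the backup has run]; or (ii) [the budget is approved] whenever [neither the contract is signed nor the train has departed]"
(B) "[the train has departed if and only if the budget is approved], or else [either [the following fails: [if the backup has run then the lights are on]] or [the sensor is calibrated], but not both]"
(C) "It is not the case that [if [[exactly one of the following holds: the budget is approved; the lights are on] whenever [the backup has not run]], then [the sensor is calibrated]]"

Let Q = "the sensor is calibrated" (F), R = "the lights are on" (T), S = "the backup has run" (T), V = "the contract is signed" (T), P = "the train has departed" (F), U = "the budget is approved" (F).

(A): Parsed as ((Q nor ~R) -> S) | ((V nor P) -> U)

~R = ~T = F
Q nor ~R = F nor F = T
(Q nor ~R) -> S = T -> T = T
V nor P = T nor F = F
(V nor P) -> U = F -> F = T
((Q nor ~R) -> S) | ((V nor P) -> U) = T | T = T
Hence (A) is true.

(B): Parsed as (P <-> U) | (~(S -> R) xor Q)

P <-> U = F <-> F = T
S -> R = T -> T = T
~(S -> R) = ~T = F
~(S -> R) xor Q = F xor F = F
(P <-> U) | (~(S -> R) xor Q) = T | F = T
Hence (B) is true.

(C): This is ~((~S -> (U xor R)) -> Q).

~S = ~T = F
U xor R = F xor T = T
~S -> (U xor R) = F -> T = T
(~S -> (U xor R)) -> Q = T -> F = F
~((~S -> (U xor R)) -> Q) = ~F = T
Thus (C) is true.

3 of the 3 statements are true ((A), (B), (C)).

3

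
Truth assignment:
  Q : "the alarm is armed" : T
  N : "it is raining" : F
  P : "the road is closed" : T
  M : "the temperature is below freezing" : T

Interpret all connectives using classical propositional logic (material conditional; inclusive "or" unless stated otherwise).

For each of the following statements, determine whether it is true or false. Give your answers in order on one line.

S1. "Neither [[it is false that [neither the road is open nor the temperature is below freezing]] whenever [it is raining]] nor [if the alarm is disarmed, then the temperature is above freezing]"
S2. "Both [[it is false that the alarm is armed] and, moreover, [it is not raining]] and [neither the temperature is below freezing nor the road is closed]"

S1: This is (N -> not (not P nor M)) nor (not Q -> not M).

not P = not True = False
not P nor M = False nor True = False
not (not P nor M) = not False = True
N -> not (not P nor M) = False -> True = True
not Q = not True = False
not M = not True = False
not Q -> not M = False -> False = True
(N -> not (not P nor M)) nor (not Q -> not M) = True nor True = False
So S1 is false.

S2: This is (not Q and not N) and (M nor P).

not Q = not True = False
not N = not False = True
not Q and not N = False and True = False
M nor P = True nor True = False
(not Q and not N) and (M nor P) = False and False = False
Hence S2 is false.

S1 false / S2 false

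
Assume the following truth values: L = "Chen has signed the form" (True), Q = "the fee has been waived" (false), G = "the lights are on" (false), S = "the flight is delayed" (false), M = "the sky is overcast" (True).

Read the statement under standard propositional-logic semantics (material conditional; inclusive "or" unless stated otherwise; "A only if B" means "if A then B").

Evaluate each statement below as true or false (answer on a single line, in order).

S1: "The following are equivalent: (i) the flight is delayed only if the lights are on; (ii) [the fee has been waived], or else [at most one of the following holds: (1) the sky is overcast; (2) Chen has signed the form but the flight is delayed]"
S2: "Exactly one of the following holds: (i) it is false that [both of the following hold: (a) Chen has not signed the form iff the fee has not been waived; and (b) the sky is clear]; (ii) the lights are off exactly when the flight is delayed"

S1 T, S2 T

S1: Formalization: (S -> G) <-> (Q | (M nand (L & S)))

S -> G = F -> F = T
L & S = T & F = F
M nand (L & S) = T nand F = T
Q | (M nand (L & S)) = F | T = T
(S -> G) <-> (Q | (M nand (L & S))) = T <-> T = T
Hence S1 is true.

S2: Parsed as ~((~L <-> ~Q) & ~M) xor (~G <-> S)

~L = ~T = F
~Q = ~F = T
~L <-> ~Q = F <-> T = F
~M = ~T = F
(~L <-> ~Q) & ~M = F & F = F
~((~L <-> ~Q) & ~M) = ~F = T
~G = ~F = T
~G <-> S = T <-> F = F
~((~L <-> ~Q) & ~M) xor (~G <-> S) = T xor F = T
So S2 is true.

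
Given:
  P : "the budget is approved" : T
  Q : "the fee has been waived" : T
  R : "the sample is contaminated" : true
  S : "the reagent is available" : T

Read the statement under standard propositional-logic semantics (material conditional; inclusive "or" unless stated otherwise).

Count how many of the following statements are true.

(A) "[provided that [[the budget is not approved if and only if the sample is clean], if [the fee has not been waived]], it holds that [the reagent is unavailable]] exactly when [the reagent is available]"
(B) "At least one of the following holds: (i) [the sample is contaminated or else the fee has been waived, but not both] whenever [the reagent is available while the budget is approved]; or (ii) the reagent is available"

(A): Formalization: ((~Q -> (~P <-> ~R)) -> ~S) <-> S

~Q = ~T = F
~P = ~T = F
~R = ~T = F
~P <-> ~R = F <-> F = T
~Q -> (~P <-> ~R) = F -> T = T
~S = ~T = F
(~Q -> (~P <-> ~R)) -> ~S = T -> F = F
((~Q -> (~P <-> ~R)) -> ~S) <-> S = F <-> T = F
Hence (A) is false.

(B): In symbols: ((S & P) -> (R xor Q)) | S

S & P = T & T = T
R xor Q = T xor T = F
(S & P) -> (R xor Q) = T -> F = F
((S & P) -> (R xor Q)) | S = F | T = T
Hence (B) is true.

True statements: 1 ((B)).

1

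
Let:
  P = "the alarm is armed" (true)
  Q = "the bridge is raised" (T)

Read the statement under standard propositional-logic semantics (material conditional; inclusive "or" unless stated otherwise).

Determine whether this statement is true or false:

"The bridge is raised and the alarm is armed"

Parsed as Q ∧ P

Q ∧ P = T ∧ T = T

The statement is true.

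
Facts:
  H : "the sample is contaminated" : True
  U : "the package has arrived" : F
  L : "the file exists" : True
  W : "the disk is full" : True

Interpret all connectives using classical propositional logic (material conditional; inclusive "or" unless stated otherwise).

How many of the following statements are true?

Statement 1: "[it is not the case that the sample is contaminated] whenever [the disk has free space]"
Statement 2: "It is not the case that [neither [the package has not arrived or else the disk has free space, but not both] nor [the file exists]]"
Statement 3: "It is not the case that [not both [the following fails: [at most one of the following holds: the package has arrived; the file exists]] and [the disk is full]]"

Statement 1: In symbols: ¬W → ¬H

¬W = ¬T = F
¬H = ¬T = F
¬W → ¬H = F → F = T
Hence Statement 1 is true.

Statement 2: Formalization: ¬((¬U ⊕ ¬W) ↓ L)

¬U = ¬F = T
¬W = ¬T = F
¬U ⊕ ¬W = T ⊕ F = T
(¬U ⊕ ¬W) ↓ L = T ↓ T = F
¬((¬U ⊕ ¬W) ↓ L) = ¬F = T
So Statement 2 is true.

Statement 3: Parsed as ¬(¬(U ↑ L) ↑ W)

U ↑ L = F ↑ T = T
¬(U ↑ L) = ¬T = F
¬(U ↑ L) ↑ W = F ↑ T = T
¬(¬(U ↑ L) ↑ W) = ¬T = F
Thus Statement 3 is false.

2 of the 3 statements are true.

2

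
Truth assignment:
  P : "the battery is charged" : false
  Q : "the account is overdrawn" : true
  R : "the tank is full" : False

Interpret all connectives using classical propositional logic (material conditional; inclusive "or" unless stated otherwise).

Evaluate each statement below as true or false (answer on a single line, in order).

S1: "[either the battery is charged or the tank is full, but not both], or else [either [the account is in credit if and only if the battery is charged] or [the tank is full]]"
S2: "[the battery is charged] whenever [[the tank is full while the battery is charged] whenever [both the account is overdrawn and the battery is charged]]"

S1: In symbols: (P xor R) or ((not Q iff P) or R)

P xor R = False xor False = False
not Q = not True = False
not Q iff P = False iff False = True
(not Q iff P) or R = True or False = True
(P xor R) or ((not Q iff P) or R) = False or True = True
So S1 is true.

S2: Formalization: ((Q and P) -> (R and P)) -> P

Q and P = True and False = False
R and P = False and False = False
(Q and P) -> (R and P) = False -> False = True
((Q and P) -> (R and P)) -> P = True -> False = False
So S2 is false.

S1 True; S2 False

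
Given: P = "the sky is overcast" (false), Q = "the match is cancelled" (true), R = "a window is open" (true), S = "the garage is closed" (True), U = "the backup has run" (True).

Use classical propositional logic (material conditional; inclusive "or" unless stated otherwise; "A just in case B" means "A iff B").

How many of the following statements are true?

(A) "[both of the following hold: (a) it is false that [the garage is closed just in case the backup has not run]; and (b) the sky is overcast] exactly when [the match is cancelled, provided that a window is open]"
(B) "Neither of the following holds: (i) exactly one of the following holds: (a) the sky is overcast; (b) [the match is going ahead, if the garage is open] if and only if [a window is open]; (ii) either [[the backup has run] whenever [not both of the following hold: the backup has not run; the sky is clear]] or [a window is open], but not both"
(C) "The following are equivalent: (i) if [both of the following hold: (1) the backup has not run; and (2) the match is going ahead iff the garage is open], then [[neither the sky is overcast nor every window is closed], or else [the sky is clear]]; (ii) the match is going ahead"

0

(A): Parsed as (¬(S ↔ ¬U) ∧ P) ↔ (R → Q)

¬U = ¬T = F
S ↔ ¬U = T ↔ F = F
¬(S ↔ ¬U) = ¬F = T
¬(S ↔ ¬U) ∧ P = T ∧ F = F
R → Q = T → T = T
(¬(S ↔ ¬U) ∧ P) ↔ (R → Q) = F ↔ T = F
Hence (A) is false.

(B): This is (P ⊕ ((¬S → ¬Q) ↔ R)) ↓ (((¬U ↑ ¬P) → U) ⊕ R).

¬S = ¬T = F
¬Q = ¬T = F
¬S → ¬Q = F → F = T
(¬S → ¬Q) ↔ R = T ↔ T = T
P ⊕ ((¬S → ¬Q) ↔ R) = F ⊕ T = T
¬U = ¬T = F
¬P = ¬F = T
¬U ↑ ¬P = F ↑ T = T
(¬U ↑ ¬P) → U = T → T = T
((¬U ↑ ¬P) → U) ⊕ R = T ⊕ T = F
(P ⊕ ((¬S → ¬Q) ↔ R)) ↓ (((¬U ↑ ¬P) → U) ⊕ R) = T ↓ F = F
Thus (B) is false.

(C): Formalization: ((¬U ∧ (¬Q ↔ ¬S)) → ((P ↓ ¬R) ∨ ¬P)) ↔ ¬Q

¬U = ¬T = F
¬Q = ¬T = F
¬S = ¬T = F
¬Q ↔ ¬S = F ↔ F = T
¬U ∧ (¬Q ↔ ¬S) = F ∧ T = F
¬R = ¬T = F
P ↓ ¬R = F ↓ F = T
¬P = ¬F = T
(P ↓ ¬R) ∨ ¬P = T ∨ T = T
(¬U ∧ (¬Q ↔ ¬S)) → ((P ↓ ¬R) ∨ ¬P) = F → T = T
¬Q = ¬T = F
((¬U ∧ (¬Q ↔ ¬S)) → ((P ↓ ¬R) ∨ ¬P)) ↔ ¬Q = T ↔ F = F
Hence (C) is false.

0 of the 3 statements are true (none).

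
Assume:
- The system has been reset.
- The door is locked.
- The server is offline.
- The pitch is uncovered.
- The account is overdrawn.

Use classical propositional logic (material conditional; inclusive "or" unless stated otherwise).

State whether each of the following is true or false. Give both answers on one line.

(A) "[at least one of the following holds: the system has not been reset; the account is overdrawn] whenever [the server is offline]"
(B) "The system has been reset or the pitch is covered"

(A) True, (B) True

Let R = "the server is online" (False), P = "the system has been reset" (True), U = "the account is overdrawn" (True), S = "the pitch is covered" (False).

(A): In symbols: not R -> (not P or U)

not R = not False = True
not P = not True = False
not P or U = False or True = True
not R -> (not P or U) = True -> True = True
Thus (A) is true.

(B): Formalization: P or S

P or S = True or False = True
So (B) is true.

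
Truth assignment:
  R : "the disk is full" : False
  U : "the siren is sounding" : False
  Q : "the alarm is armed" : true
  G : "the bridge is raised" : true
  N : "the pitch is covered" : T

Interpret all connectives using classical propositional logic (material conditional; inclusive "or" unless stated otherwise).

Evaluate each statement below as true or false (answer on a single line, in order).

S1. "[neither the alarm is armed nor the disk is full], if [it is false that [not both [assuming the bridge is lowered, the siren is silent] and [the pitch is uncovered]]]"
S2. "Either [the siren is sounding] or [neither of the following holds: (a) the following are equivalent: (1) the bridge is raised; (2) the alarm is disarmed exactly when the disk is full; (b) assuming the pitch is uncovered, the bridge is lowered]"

S1: Parsed as ¬((¬G → ¬U) ↑ ¬N) → (Q ↓ R)

¬G = ¬T = F
¬U = ¬F = T
¬G → ¬U = F → T = T
¬N = ¬T = F
(¬G → ¬U) ↑ ¬N = T ↑ F = T
¬((¬G → ¬U) ↑ ¬N) = ¬T = F
Q ↓ R = T ↓ F = F
¬((¬G → ¬U) ↑ ¬N) → (Q ↓ R) = F → F = T
So S1 is true.

S2: Parsed as U ∨ ((G ↔ (¬Q ↔ R)) ↓ (¬N → ¬G))

¬Q = ¬T = F
¬Q ↔ R = F ↔ F = T
G ↔ (¬Q ↔ R) = T ↔ T = T
¬N = ¬T = F
¬G = ¬T = F
¬N → ¬G = F → F = T
(G ↔ (¬Q ↔ R)) ↓ (¬N → ¬G) = T ↓ T = F
U ∨ ((G ↔ (¬Q ↔ R)) ↓ (¬N → ¬G)) = F ∨ F = F
Thus S2 is false.

S1 True, S2 False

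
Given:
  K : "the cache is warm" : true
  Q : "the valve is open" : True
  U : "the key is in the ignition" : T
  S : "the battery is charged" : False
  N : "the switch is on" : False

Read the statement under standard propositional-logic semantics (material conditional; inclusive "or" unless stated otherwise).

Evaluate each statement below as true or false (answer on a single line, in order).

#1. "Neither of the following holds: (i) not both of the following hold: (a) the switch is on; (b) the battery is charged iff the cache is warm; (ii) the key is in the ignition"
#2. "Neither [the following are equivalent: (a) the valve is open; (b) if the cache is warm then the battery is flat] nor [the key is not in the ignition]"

#1 F, #2 F

#1: This is (N nand (S iff K)) nor U.

S iff K = False iff True = False
N nand (S iff K) = False nand False = True
(N nand (S iff K)) nor U = True nor True = False
Hence #1 is false.

#2: Parsed as (Q iff (K -> not S)) nor not U

not S = not False = True
K -> not S = True -> True = True
Q iff (K -> not S) = True iff True = True
not U = not True = False
(Q iff (K -> not S)) nor not U = True nor False = False
Hence #2 is false.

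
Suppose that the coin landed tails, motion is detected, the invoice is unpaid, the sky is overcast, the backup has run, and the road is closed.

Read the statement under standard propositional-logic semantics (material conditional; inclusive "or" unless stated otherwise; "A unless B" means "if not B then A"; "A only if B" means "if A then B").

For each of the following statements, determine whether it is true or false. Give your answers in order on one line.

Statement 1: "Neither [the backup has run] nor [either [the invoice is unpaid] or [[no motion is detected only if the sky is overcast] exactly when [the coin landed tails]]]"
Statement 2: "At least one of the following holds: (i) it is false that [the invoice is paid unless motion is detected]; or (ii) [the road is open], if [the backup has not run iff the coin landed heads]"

Let U = "the backup has run" (T), R = "the invoice is paid" (F), Q = "motion is detected" (T), S = "the sky is overcast" (T), P = "the coin landed heads" (F), V = "the road is closed" (T).

Statement 1: This is U nor (~R | ((~Q -> S) <-> ~P)).

~R = ~F = T
~Q = ~T = F
~Q -> S = F -> T = T
~P = ~F = T
(~Q -> S) <-> ~P = T <-> T = T
~R | ((~Q -> S) <-> ~P) = T | T = T
U nor (~R | ((~Q -> S) <-> ~P)) = T nor T = F
Hence Statement 1 is false.

Statement 2: Formalization: ~(R | Q) | ((~U <-> P) -> ~V)

R | Q = F | T = T
~(R | Q) = ~T = F
~U = ~T = F
~U <-> P = F <-> F = T
~V = ~T = F
(~U <-> P) -> ~V = T -> F = F
~(R | Q) | ((~U <-> P) -> ~V) = F | F = F
Thus Statement 2 is false.

Statement 1 False, Statement 2 False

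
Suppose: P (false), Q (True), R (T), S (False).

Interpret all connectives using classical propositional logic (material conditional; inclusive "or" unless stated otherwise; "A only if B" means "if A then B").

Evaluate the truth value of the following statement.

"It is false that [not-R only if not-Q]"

Formalization: ¬(¬R → ¬Q)

¬R = ¬T = F
¬Q = ¬T = F
¬R → ¬Q = F → F = T
¬(¬R → ¬Q) = ¬T = F

False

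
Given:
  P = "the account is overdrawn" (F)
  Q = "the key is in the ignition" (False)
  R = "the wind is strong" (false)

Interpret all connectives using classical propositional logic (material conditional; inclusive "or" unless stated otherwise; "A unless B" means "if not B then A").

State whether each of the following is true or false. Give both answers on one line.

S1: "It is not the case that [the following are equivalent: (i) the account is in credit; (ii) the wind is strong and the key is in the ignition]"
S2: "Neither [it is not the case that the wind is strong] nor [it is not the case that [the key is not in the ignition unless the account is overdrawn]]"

S1: Parsed as ~(~P <-> (R & Q))

~P = ~F = T
R & Q = F & F = F
~P <-> (R & Q) = T <-> F = F
~(~P <-> (R & Q)) = ~F = T
Hence S1 is true.

S2: In symbols: ~R nor ~(~Q | P)

~R = ~F = T
~Q = ~F = T
~Q | P = T | F = T
~(~Q | P) = ~T = F
~R nor ~(~Q | P) = T nor F = F
Hence S2 is false.

S1 true; S2 false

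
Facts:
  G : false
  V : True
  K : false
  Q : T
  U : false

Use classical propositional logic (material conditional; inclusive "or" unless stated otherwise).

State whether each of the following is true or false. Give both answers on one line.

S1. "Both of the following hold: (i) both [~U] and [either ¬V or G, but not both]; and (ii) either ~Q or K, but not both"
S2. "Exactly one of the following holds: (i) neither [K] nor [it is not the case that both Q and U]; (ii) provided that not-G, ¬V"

S1 False, S2 False

S1: In symbols: (~U & (~V xor G)) & (~Q xor K)

~U = ~F = T
~V = ~T = F
~V xor G = F xor F = F
~U & (~V xor G) = T & F = F
~Q = ~T = F
~Q xor K = F xor F = F
(~U & (~V xor G)) & (~Q xor K) = F & F = F
Thus S1 is false.

S2: Formalization: (K nor (Q nand U)) xor (~G -> ~V)

Q nand U = T nand F = T
K nor (Q nand U) = F nor T = F
~G = ~F = T
~V = ~T = F
~G -> ~V = T -> F = F
(K nor (Q nand U)) xor (~G -> ~V) = F xor F = F
Thus S2 is false.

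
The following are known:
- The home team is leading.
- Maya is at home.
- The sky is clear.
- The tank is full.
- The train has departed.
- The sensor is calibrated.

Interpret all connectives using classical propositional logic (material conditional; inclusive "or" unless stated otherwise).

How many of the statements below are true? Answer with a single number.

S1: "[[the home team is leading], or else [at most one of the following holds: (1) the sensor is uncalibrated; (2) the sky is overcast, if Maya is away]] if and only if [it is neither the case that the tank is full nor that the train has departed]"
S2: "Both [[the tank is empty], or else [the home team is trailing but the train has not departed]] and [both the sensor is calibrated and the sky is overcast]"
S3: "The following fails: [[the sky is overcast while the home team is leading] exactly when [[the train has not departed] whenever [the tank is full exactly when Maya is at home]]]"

0

Let P = "the home team is leading" (True), V = "the sensor is calibrated" (True), Q = "Maya is at home" (True), R = "the sky is overcast" (False), S = "the tank is full" (True), U = "the train has departed" (True).

S1: Formalization: (P or (not V nand (not Q -> R))) iff (S nor U)

not V = not True = False
not Q = not True = False
not Q -> R = False -> False = True
not V nand (not Q -> R) = False nand True = True
P or (not V nand (not Q -> R)) = True or True = True
S nor U = True nor True = False
(P or (not V nand (not Q -> R))) iff (S nor U) = True iff False = False
Thus S1 is false.

S2: In symbols: (not S or (not P and not U)) and (V and R)

not S = not True = False
not P = not True = False
not U = not True = False
not P and not U = False and False = False
not S or (not P and not U) = False or False = False
V and R = True and False = False
(not S or (not P and not U)) and (V and R) = False and False = False
Thus S2 is false.

S3: Parsed as not ((R and P) iff ((S iff Q) -> not U))

R and P = False and True = False
S iff Q = True iff True = True
not U = not True = False
(S iff Q) -> not U = True -> False = False
(R and P) iff ((S iff Q) -> not U) = False iff False = True
not ((R and P) iff ((S iff Q) -> not U)) = not True = False
Hence S3 is false.

0 of the 3 statements are true (none).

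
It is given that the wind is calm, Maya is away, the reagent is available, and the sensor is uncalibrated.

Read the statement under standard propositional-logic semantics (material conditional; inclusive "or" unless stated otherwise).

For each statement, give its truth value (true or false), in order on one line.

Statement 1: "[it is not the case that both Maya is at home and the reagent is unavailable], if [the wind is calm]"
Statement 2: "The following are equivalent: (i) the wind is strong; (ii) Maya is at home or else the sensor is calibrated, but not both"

Let S = "the wind is strong" (False), N = "Maya is at home" (False), G = "the reagent is available" (True), M = "the sensor is calibrated" (False).

Statement 1: Formalization: not S -> (N nand not G)

not S = not False = True
not G = not True = False
N nand not G = False nand False = True
not S -> (N nand not G) = True -> True = True
Thus Statement 1 is true.

Statement 2: In symbols: S iff (N xor M)

N xor M = False xor False = False
S iff (N xor M) = False iff False = True
Hence Statement 2 is true.

Statement 1 True, Statement 2 True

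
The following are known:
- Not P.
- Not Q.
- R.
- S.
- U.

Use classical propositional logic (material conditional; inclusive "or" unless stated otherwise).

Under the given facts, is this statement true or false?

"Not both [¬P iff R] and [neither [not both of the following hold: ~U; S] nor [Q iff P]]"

Parsed as (not P iff R) nand ((not U nand S) nor (Q iff P))

not P = not False = True
not P iff R = True iff True = True
not U = not True = False
not U nand S = False nand True = True
Q iff P = False iff False = True
(not U nand S) nor (Q iff P) = True nor True = False
(not P iff R) nand ((not U nand S) nor (Q iff P)) = True nand False = True

true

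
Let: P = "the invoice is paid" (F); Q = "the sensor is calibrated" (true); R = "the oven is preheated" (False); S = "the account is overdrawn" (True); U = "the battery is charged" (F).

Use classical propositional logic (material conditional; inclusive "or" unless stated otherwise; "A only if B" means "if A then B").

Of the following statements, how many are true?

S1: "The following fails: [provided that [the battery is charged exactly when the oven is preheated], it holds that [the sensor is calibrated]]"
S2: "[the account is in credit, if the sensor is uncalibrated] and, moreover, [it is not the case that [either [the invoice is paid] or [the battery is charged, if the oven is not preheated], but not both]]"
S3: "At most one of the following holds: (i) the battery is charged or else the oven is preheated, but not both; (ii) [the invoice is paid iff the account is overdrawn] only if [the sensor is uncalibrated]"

2

S1: Formalization: not ((U iff R) -> Q)

U iff R = False iff False = True
(U iff R) -> Q = True -> True = True
not ((U iff R) -> Q) = not True = False
Thus S1 is false.

S2: Parsed as (not Q -> not S) and not (P xor (not R -> U))

not Q = not True = False
not S = not True = False
not Q -> not S = False -> False = True
not R = not False = True
not R -> U = True -> False = False
P xor (not R -> U) = False xor False = False
not (P xor (not R -> U)) = not False = True
(not Q -> not S) and not (P xor (not R -> U)) = True and True = True
So S2 is true.

S3: In symbols: (U xor R) nand ((P iff S) -> not Q)

U xor R = False xor False = False
P iff S = False iff True = False
not Q = not True = False
(P iff S) -> not Q = False -> False = True
(U xor R) nand ((P iff S) -> not Q) = False nand True = True
Hence S3 is true.

True statements: 2 (S2, S3).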